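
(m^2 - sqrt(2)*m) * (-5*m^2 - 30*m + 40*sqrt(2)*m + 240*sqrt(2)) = -5*m^4 - 30*m^3 + 45*sqrt(2)*m^3 - 80*m^2 + 270*sqrt(2)*m^2 - 480*m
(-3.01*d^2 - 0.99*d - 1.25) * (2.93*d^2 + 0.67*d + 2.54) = -8.8193*d^4 - 4.9174*d^3 - 11.9712*d^2 - 3.3521*d - 3.175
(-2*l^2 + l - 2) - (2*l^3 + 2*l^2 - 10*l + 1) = -2*l^3 - 4*l^2 + 11*l - 3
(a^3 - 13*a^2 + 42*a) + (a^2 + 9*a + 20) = a^3 - 12*a^2 + 51*a + 20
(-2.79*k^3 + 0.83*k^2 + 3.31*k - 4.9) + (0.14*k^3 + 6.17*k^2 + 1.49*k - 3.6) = -2.65*k^3 + 7.0*k^2 + 4.8*k - 8.5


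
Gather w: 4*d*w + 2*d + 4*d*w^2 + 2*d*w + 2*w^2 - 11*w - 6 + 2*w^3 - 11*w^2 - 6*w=2*d + 2*w^3 + w^2*(4*d - 9) + w*(6*d - 17) - 6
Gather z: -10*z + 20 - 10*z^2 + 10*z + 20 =40 - 10*z^2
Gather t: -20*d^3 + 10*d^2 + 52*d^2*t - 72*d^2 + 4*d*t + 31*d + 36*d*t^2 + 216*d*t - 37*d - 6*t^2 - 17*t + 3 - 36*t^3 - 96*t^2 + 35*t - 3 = -20*d^3 - 62*d^2 - 6*d - 36*t^3 + t^2*(36*d - 102) + t*(52*d^2 + 220*d + 18)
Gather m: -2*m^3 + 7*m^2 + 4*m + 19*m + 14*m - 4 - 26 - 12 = -2*m^3 + 7*m^2 + 37*m - 42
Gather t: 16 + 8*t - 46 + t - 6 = 9*t - 36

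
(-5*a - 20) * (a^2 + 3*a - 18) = -5*a^3 - 35*a^2 + 30*a + 360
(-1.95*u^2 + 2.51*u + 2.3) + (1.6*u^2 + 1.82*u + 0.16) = -0.35*u^2 + 4.33*u + 2.46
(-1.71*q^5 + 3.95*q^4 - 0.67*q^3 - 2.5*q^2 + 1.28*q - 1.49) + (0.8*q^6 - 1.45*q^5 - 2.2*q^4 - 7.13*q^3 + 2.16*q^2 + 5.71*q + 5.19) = 0.8*q^6 - 3.16*q^5 + 1.75*q^4 - 7.8*q^3 - 0.34*q^2 + 6.99*q + 3.7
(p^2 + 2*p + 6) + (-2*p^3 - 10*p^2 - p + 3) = -2*p^3 - 9*p^2 + p + 9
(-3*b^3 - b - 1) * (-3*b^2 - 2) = 9*b^5 + 9*b^3 + 3*b^2 + 2*b + 2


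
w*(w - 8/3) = w^2 - 8*w/3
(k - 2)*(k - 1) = k^2 - 3*k + 2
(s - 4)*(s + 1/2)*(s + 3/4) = s^3 - 11*s^2/4 - 37*s/8 - 3/2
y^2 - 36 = (y - 6)*(y + 6)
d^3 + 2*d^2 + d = d*(d + 1)^2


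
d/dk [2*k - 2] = 2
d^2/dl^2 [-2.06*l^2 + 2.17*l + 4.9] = -4.12000000000000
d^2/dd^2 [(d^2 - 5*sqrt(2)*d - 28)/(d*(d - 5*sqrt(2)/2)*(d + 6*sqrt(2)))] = 4*(2*d^6 - 30*sqrt(2)*d^5 - 366*d^4 - 1903*sqrt(2)*d^3 + 924*d^2 + 17640*sqrt(2)*d - 50400)/(d^3*(4*d^6 + 42*sqrt(2)*d^5 - 66*d^4 - 2177*sqrt(2)*d^3 + 1980*d^2 + 37800*sqrt(2)*d - 108000))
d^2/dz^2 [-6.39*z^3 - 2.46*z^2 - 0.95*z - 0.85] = -38.34*z - 4.92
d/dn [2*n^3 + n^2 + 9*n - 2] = 6*n^2 + 2*n + 9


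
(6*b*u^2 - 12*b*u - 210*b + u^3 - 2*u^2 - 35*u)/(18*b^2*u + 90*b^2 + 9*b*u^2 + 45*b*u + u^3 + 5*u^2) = (u - 7)/(3*b + u)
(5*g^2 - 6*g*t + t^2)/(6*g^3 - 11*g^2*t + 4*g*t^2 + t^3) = (-5*g + t)/(-6*g^2 + 5*g*t + t^2)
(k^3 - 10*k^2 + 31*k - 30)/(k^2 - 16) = (k^3 - 10*k^2 + 31*k - 30)/(k^2 - 16)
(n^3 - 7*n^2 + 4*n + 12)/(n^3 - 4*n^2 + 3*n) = (n^3 - 7*n^2 + 4*n + 12)/(n*(n^2 - 4*n + 3))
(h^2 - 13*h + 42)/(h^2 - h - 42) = (h - 6)/(h + 6)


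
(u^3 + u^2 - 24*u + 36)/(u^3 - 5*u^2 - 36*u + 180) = (u^2 - 5*u + 6)/(u^2 - 11*u + 30)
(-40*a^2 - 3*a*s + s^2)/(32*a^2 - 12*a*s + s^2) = (5*a + s)/(-4*a + s)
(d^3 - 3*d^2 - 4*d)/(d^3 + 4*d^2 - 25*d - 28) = d/(d + 7)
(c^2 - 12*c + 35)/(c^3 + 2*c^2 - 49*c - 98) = (c - 5)/(c^2 + 9*c + 14)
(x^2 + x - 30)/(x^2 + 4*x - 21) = (x^2 + x - 30)/(x^2 + 4*x - 21)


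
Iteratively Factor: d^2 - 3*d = (d - 3)*(d)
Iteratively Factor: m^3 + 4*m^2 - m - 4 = (m + 1)*(m^2 + 3*m - 4) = (m - 1)*(m + 1)*(m + 4)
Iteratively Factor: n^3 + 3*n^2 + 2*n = (n + 2)*(n^2 + n) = n*(n + 2)*(n + 1)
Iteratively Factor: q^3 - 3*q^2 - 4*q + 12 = (q - 3)*(q^2 - 4) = (q - 3)*(q - 2)*(q + 2)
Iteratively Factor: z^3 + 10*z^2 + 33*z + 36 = (z + 3)*(z^2 + 7*z + 12) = (z + 3)^2*(z + 4)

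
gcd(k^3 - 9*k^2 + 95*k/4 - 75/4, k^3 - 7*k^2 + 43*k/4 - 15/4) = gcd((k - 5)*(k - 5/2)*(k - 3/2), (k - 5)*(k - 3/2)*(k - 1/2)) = k^2 - 13*k/2 + 15/2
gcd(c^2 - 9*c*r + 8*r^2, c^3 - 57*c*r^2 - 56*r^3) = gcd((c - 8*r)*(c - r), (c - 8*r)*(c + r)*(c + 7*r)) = -c + 8*r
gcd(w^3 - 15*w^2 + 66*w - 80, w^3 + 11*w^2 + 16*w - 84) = w - 2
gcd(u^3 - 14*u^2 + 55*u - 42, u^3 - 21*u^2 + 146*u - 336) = u^2 - 13*u + 42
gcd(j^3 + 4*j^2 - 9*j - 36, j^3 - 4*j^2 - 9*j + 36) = j^2 - 9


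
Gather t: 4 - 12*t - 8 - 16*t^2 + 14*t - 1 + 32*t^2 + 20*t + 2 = 16*t^2 + 22*t - 3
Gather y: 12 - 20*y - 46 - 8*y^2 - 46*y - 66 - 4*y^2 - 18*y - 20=-12*y^2 - 84*y - 120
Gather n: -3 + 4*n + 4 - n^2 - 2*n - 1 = -n^2 + 2*n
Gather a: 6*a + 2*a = 8*a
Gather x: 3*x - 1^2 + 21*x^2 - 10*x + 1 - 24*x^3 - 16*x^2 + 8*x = -24*x^3 + 5*x^2 + x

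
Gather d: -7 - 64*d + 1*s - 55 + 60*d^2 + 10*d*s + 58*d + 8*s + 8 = 60*d^2 + d*(10*s - 6) + 9*s - 54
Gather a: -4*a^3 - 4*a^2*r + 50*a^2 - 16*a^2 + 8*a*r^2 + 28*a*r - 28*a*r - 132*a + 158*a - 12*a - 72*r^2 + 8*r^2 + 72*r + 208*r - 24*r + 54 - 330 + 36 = -4*a^3 + a^2*(34 - 4*r) + a*(8*r^2 + 14) - 64*r^2 + 256*r - 240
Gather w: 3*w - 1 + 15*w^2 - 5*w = 15*w^2 - 2*w - 1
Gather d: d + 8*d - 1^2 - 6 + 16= 9*d + 9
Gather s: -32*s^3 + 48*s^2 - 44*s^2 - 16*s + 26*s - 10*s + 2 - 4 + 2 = -32*s^3 + 4*s^2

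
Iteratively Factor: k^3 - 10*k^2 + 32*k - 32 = (k - 2)*(k^2 - 8*k + 16) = (k - 4)*(k - 2)*(k - 4)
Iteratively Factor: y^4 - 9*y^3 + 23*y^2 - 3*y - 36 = (y + 1)*(y^3 - 10*y^2 + 33*y - 36) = (y - 4)*(y + 1)*(y^2 - 6*y + 9) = (y - 4)*(y - 3)*(y + 1)*(y - 3)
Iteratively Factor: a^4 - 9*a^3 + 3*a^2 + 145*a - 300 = (a - 5)*(a^3 - 4*a^2 - 17*a + 60) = (a - 5)*(a + 4)*(a^2 - 8*a + 15) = (a - 5)*(a - 3)*(a + 4)*(a - 5)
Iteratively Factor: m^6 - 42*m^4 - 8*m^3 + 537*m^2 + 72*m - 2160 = (m + 3)*(m^5 - 3*m^4 - 33*m^3 + 91*m^2 + 264*m - 720) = (m - 3)*(m + 3)*(m^4 - 33*m^2 - 8*m + 240) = (m - 5)*(m - 3)*(m + 3)*(m^3 + 5*m^2 - 8*m - 48) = (m - 5)*(m - 3)*(m + 3)*(m + 4)*(m^2 + m - 12) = (m - 5)*(m - 3)*(m + 3)*(m + 4)^2*(m - 3)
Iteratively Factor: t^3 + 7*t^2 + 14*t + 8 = (t + 4)*(t^2 + 3*t + 2) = (t + 1)*(t + 4)*(t + 2)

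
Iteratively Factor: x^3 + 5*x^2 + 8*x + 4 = (x + 2)*(x^2 + 3*x + 2) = (x + 2)^2*(x + 1)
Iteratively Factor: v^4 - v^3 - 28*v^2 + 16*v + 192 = (v - 4)*(v^3 + 3*v^2 - 16*v - 48) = (v - 4)*(v + 4)*(v^2 - v - 12) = (v - 4)^2*(v + 4)*(v + 3)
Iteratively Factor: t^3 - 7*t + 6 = (t + 3)*(t^2 - 3*t + 2) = (t - 2)*(t + 3)*(t - 1)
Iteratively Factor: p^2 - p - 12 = (p + 3)*(p - 4)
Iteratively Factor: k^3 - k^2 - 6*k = (k)*(k^2 - k - 6) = k*(k + 2)*(k - 3)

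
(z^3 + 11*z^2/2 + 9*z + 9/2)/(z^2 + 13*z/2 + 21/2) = (2*z^2 + 5*z + 3)/(2*z + 7)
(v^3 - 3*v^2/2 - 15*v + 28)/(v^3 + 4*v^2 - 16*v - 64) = (v^2 - 11*v/2 + 7)/(v^2 - 16)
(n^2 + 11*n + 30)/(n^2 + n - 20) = (n + 6)/(n - 4)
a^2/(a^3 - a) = a/(a^2 - 1)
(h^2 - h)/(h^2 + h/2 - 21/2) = 2*h*(h - 1)/(2*h^2 + h - 21)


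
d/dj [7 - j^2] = -2*j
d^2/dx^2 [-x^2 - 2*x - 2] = -2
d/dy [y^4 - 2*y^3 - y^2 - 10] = 2*y*(2*y^2 - 3*y - 1)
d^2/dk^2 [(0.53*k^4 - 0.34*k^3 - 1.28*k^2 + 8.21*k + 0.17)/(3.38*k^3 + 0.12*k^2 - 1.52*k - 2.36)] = (-1.4210854715202e-14*k^8 - 1.4210854715202e-14*k^7 - 23.5095359999999*k^6 + 577.071432*k^5 - 22.269984*k^4 - 29.05632*k^3 + 806.578464*k^2 + 10.538736*k - 72.278176)/(38.614472*k^9 + 4.112784*k^8 - 51.949248*k^7 - 84.582096*k^6 + 17.618496*k^5 + 73.478208*k^4 + 55.54672*k^3 - 14.352576*k^2 - 25.397376*k - 13.144256)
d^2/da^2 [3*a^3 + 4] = 18*a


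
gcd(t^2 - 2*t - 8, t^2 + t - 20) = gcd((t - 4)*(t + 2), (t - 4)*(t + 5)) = t - 4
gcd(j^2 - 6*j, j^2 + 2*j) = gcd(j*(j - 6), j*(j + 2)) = j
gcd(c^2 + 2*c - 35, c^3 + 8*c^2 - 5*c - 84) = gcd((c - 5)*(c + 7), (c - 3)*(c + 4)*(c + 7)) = c + 7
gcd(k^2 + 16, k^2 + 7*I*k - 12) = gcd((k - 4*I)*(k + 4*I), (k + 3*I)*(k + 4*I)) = k + 4*I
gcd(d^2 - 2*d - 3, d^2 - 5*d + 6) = d - 3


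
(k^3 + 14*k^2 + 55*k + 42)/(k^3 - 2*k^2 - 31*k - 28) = (k^2 + 13*k + 42)/(k^2 - 3*k - 28)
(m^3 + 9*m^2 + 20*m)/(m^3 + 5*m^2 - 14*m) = (m^2 + 9*m + 20)/(m^2 + 5*m - 14)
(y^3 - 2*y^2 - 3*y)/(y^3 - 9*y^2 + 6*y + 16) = y*(y - 3)/(y^2 - 10*y + 16)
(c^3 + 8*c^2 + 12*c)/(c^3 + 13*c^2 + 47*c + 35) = c*(c^2 + 8*c + 12)/(c^3 + 13*c^2 + 47*c + 35)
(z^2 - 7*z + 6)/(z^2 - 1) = (z - 6)/(z + 1)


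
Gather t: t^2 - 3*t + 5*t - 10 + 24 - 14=t^2 + 2*t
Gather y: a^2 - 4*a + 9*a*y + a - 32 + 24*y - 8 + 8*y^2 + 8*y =a^2 - 3*a + 8*y^2 + y*(9*a + 32) - 40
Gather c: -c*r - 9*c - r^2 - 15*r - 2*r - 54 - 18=c*(-r - 9) - r^2 - 17*r - 72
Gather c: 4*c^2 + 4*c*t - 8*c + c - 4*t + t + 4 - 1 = 4*c^2 + c*(4*t - 7) - 3*t + 3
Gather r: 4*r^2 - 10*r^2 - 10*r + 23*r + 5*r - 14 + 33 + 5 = -6*r^2 + 18*r + 24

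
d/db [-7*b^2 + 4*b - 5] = 4 - 14*b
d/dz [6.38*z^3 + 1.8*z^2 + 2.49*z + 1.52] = 19.14*z^2 + 3.6*z + 2.49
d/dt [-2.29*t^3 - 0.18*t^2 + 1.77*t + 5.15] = -6.87*t^2 - 0.36*t + 1.77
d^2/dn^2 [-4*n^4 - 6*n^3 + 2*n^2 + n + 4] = -48*n^2 - 36*n + 4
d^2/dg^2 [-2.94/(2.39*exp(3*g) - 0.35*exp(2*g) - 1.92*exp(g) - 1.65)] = (2.94*(-14.34*exp(2*g) + 1.4*exp(g) + 3.84)*(-7.17*exp(2*g) + 0.7*exp(g) + 1.92)*exp(g) + (63.2394*exp(2*g) - 4.116*exp(g) - 5.6448)*(-2.39*exp(3*g) + 0.35*exp(2*g) + 1.92*exp(g) + 1.65))*exp(g)/(-2.39*exp(3*g) + 0.35*exp(2*g) + 1.92*exp(g) + 1.65)^3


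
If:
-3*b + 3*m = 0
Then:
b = m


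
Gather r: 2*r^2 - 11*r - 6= 2*r^2 - 11*r - 6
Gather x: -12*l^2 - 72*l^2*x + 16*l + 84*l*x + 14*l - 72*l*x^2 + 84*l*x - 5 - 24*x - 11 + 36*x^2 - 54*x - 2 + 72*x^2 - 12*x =-12*l^2 + 30*l + x^2*(108 - 72*l) + x*(-72*l^2 + 168*l - 90) - 18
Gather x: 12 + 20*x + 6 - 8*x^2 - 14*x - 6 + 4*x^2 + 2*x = -4*x^2 + 8*x + 12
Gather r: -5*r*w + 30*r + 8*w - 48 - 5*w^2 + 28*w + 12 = r*(30 - 5*w) - 5*w^2 + 36*w - 36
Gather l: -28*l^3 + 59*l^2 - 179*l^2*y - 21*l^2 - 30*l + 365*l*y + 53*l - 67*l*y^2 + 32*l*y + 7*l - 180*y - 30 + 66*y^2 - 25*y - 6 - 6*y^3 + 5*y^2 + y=-28*l^3 + l^2*(38 - 179*y) + l*(-67*y^2 + 397*y + 30) - 6*y^3 + 71*y^2 - 204*y - 36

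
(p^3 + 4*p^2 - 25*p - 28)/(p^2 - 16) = (p^2 + 8*p + 7)/(p + 4)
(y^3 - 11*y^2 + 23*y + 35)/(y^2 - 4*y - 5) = y - 7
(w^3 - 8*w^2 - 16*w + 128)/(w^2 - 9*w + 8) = (w^2 - 16)/(w - 1)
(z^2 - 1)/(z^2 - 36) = (z^2 - 1)/(z^2 - 36)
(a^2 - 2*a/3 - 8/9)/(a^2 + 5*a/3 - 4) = (a + 2/3)/(a + 3)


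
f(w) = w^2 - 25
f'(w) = 2*w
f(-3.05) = -15.70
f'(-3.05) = -6.10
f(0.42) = -24.82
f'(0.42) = 0.84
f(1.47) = -22.84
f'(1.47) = 2.94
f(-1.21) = -23.54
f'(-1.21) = -2.42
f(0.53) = -24.72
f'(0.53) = 1.06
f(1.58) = -22.50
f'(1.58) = 3.16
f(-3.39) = -13.51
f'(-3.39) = -6.78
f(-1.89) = -21.43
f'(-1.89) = -3.78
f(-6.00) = 11.00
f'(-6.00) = -12.00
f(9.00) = 56.00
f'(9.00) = 18.00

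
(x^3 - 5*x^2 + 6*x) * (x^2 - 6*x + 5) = x^5 - 11*x^4 + 41*x^3 - 61*x^2 + 30*x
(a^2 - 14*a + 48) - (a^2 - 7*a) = 48 - 7*a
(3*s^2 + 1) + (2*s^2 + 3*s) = 5*s^2 + 3*s + 1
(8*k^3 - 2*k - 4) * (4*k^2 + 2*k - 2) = 32*k^5 + 16*k^4 - 24*k^3 - 20*k^2 - 4*k + 8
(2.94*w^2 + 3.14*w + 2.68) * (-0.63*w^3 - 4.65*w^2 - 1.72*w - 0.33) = -1.8522*w^5 - 15.6492*w^4 - 21.3462*w^3 - 18.833*w^2 - 5.6458*w - 0.8844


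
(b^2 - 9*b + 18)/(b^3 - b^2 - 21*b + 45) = (b - 6)/(b^2 + 2*b - 15)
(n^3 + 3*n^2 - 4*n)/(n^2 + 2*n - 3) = n*(n + 4)/(n + 3)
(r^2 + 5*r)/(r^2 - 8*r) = (r + 5)/(r - 8)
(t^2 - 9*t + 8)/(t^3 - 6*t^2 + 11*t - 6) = (t - 8)/(t^2 - 5*t + 6)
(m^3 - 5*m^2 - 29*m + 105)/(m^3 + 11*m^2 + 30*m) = (m^2 - 10*m + 21)/(m*(m + 6))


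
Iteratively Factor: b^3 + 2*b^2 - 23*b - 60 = (b + 4)*(b^2 - 2*b - 15) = (b - 5)*(b + 4)*(b + 3)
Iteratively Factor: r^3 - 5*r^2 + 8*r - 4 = (r - 2)*(r^2 - 3*r + 2) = (r - 2)*(r - 1)*(r - 2)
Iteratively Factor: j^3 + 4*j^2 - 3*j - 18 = (j + 3)*(j^2 + j - 6) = (j + 3)^2*(j - 2)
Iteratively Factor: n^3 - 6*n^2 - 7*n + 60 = (n + 3)*(n^2 - 9*n + 20) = (n - 5)*(n + 3)*(n - 4)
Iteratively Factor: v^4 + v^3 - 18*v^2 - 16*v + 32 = (v + 4)*(v^3 - 3*v^2 - 6*v + 8) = (v - 4)*(v + 4)*(v^2 + v - 2) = (v - 4)*(v + 2)*(v + 4)*(v - 1)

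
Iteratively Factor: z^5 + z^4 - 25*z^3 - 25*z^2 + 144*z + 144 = (z + 4)*(z^4 - 3*z^3 - 13*z^2 + 27*z + 36) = (z - 4)*(z + 4)*(z^3 + z^2 - 9*z - 9) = (z - 4)*(z + 3)*(z + 4)*(z^2 - 2*z - 3) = (z - 4)*(z + 1)*(z + 3)*(z + 4)*(z - 3)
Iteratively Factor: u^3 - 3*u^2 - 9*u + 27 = (u - 3)*(u^2 - 9) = (u - 3)^2*(u + 3)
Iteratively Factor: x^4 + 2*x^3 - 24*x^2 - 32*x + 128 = (x - 2)*(x^3 + 4*x^2 - 16*x - 64) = (x - 2)*(x + 4)*(x^2 - 16) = (x - 2)*(x + 4)^2*(x - 4)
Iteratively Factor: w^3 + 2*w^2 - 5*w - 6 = (w + 1)*(w^2 + w - 6) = (w - 2)*(w + 1)*(w + 3)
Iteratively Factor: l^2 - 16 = (l - 4)*(l + 4)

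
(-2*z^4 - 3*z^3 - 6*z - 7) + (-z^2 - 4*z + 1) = -2*z^4 - 3*z^3 - z^2 - 10*z - 6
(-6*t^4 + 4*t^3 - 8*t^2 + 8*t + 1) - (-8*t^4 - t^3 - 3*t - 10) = 2*t^4 + 5*t^3 - 8*t^2 + 11*t + 11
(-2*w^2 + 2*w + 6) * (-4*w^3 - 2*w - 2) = 8*w^5 - 8*w^4 - 20*w^3 - 16*w - 12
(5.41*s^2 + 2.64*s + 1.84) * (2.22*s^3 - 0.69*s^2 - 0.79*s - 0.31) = 12.0102*s^5 + 2.1279*s^4 - 2.0107*s^3 - 5.0323*s^2 - 2.272*s - 0.5704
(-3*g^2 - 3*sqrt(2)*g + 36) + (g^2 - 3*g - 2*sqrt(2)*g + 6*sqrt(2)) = -2*g^2 - 5*sqrt(2)*g - 3*g + 6*sqrt(2) + 36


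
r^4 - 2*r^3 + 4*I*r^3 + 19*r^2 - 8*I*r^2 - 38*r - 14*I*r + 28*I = (r - 2)*(r - 2*I)*(r - I)*(r + 7*I)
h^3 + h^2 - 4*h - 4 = (h - 2)*(h + 1)*(h + 2)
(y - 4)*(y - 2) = y^2 - 6*y + 8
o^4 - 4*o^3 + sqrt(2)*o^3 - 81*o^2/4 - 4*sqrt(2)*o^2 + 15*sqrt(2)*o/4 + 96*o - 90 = (o - 5/2)*(o - 3/2)*(o - 3*sqrt(2))*(o + 4*sqrt(2))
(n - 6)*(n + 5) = n^2 - n - 30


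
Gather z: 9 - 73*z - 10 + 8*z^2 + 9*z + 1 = 8*z^2 - 64*z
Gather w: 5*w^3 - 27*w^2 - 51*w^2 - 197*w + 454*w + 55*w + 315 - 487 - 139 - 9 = 5*w^3 - 78*w^2 + 312*w - 320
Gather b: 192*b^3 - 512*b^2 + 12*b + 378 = 192*b^3 - 512*b^2 + 12*b + 378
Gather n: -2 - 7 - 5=-14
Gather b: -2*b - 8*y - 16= -2*b - 8*y - 16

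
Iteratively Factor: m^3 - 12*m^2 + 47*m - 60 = (m - 4)*(m^2 - 8*m + 15) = (m - 4)*(m - 3)*(m - 5)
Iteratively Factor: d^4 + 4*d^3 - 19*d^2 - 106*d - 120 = (d + 2)*(d^3 + 2*d^2 - 23*d - 60) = (d - 5)*(d + 2)*(d^2 + 7*d + 12) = (d - 5)*(d + 2)*(d + 4)*(d + 3)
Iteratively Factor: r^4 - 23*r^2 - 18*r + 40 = (r + 2)*(r^3 - 2*r^2 - 19*r + 20) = (r - 5)*(r + 2)*(r^2 + 3*r - 4) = (r - 5)*(r + 2)*(r + 4)*(r - 1)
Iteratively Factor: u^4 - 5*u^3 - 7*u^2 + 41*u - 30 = (u - 2)*(u^3 - 3*u^2 - 13*u + 15) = (u - 2)*(u - 1)*(u^2 - 2*u - 15) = (u - 5)*(u - 2)*(u - 1)*(u + 3)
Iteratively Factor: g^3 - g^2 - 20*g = (g)*(g^2 - g - 20) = g*(g + 4)*(g - 5)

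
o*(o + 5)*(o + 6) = o^3 + 11*o^2 + 30*o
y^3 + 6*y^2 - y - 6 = (y - 1)*(y + 1)*(y + 6)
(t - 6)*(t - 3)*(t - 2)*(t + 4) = t^4 - 7*t^3 - 8*t^2 + 108*t - 144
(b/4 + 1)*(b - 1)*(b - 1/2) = b^3/4 + 5*b^2/8 - 11*b/8 + 1/2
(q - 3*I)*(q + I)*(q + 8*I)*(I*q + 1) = I*q^4 - 5*q^3 + 25*I*q^2 - 5*q + 24*I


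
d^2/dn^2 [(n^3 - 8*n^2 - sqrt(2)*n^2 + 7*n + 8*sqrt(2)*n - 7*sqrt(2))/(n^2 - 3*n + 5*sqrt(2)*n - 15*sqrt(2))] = 4*(15*sqrt(2)*n^3 + 26*n^3 - 270*n^2 - 123*sqrt(2)*n^2 + 189*sqrt(2)*n + 930*n - 1530 + 11*sqrt(2))/(n^6 - 9*n^5 + 15*sqrt(2)*n^5 - 135*sqrt(2)*n^4 + 177*n^4 - 1377*n^3 + 655*sqrt(2)*n^3 - 2655*sqrt(2)*n^2 + 4050*n^2 - 4050*n + 6750*sqrt(2)*n - 6750*sqrt(2))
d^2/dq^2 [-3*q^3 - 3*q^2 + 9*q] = -18*q - 6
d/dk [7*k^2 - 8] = 14*k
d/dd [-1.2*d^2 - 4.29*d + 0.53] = -2.4*d - 4.29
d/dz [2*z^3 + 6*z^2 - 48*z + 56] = 6*z^2 + 12*z - 48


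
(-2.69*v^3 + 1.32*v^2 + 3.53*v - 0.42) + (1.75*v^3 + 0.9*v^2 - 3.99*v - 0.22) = -0.94*v^3 + 2.22*v^2 - 0.46*v - 0.64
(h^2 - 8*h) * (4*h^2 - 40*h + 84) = 4*h^4 - 72*h^3 + 404*h^2 - 672*h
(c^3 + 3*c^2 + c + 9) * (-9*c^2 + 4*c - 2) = -9*c^5 - 23*c^4 + c^3 - 83*c^2 + 34*c - 18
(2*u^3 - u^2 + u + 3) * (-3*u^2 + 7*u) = -6*u^5 + 17*u^4 - 10*u^3 - 2*u^2 + 21*u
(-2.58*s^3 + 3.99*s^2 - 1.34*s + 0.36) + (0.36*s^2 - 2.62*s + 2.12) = -2.58*s^3 + 4.35*s^2 - 3.96*s + 2.48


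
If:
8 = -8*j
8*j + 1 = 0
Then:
No Solution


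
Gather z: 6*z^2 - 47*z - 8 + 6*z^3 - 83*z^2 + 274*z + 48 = 6*z^3 - 77*z^2 + 227*z + 40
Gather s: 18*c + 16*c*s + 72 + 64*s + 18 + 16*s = 18*c + s*(16*c + 80) + 90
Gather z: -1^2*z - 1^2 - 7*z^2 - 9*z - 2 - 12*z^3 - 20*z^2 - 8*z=-12*z^3 - 27*z^2 - 18*z - 3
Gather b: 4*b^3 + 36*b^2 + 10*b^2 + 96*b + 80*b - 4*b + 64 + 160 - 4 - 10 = 4*b^3 + 46*b^2 + 172*b + 210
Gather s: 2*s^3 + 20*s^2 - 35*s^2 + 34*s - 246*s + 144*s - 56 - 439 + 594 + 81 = 2*s^3 - 15*s^2 - 68*s + 180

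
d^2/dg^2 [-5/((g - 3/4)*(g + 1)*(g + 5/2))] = 80*(-384*g^4 - 1408*g^3 - 1428*g^2 - 294*g - 331)/(512*g^9 + 4224*g^8 + 11424*g^7 + 6712*g^6 - 17268*g^5 - 20994*g^4 + 7379*g^3 + 14805*g^2 - 675*g - 3375)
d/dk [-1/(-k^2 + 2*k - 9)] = 2*(1 - k)/(k^2 - 2*k + 9)^2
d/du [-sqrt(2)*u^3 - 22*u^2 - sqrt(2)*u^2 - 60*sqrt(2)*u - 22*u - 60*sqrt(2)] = -3*sqrt(2)*u^2 - 44*u - 2*sqrt(2)*u - 60*sqrt(2) - 22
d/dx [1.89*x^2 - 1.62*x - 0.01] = 3.78*x - 1.62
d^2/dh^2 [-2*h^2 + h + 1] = -4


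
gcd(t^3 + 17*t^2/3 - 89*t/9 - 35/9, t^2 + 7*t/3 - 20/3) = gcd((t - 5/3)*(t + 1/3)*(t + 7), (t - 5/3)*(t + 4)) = t - 5/3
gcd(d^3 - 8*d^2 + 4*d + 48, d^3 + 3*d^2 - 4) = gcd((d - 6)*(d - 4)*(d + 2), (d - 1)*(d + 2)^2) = d + 2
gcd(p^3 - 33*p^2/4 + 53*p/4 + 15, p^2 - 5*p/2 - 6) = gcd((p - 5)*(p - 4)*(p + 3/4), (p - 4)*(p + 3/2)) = p - 4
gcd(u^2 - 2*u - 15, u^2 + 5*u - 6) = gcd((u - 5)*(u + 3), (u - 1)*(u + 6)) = 1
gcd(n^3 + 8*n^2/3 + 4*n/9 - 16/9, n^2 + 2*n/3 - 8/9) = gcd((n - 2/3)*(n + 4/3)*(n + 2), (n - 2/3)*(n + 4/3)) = n^2 + 2*n/3 - 8/9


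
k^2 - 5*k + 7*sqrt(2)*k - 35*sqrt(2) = (k - 5)*(k + 7*sqrt(2))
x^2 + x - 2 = (x - 1)*(x + 2)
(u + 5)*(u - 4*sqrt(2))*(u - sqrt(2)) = u^3 - 5*sqrt(2)*u^2 + 5*u^2 - 25*sqrt(2)*u + 8*u + 40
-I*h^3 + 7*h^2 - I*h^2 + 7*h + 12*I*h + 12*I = (h + 3*I)*(h + 4*I)*(-I*h - I)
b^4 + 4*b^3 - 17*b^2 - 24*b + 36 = (b - 3)*(b - 1)*(b + 2)*(b + 6)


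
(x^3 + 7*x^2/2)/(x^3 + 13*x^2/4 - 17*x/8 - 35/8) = 4*x^2/(4*x^2 - x - 5)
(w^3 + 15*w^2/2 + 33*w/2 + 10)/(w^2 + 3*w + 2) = (w^2 + 13*w/2 + 10)/(w + 2)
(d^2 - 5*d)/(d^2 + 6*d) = (d - 5)/(d + 6)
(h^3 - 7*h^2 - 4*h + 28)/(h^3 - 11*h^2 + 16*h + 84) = (h - 2)/(h - 6)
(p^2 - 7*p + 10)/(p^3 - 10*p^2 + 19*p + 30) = (p - 2)/(p^2 - 5*p - 6)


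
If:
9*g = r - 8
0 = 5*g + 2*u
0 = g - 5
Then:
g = 5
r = 53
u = -25/2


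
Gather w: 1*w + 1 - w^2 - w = 1 - w^2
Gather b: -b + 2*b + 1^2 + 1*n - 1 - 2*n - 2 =b - n - 2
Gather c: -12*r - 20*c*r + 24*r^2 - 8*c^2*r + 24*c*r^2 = -8*c^2*r + c*(24*r^2 - 20*r) + 24*r^2 - 12*r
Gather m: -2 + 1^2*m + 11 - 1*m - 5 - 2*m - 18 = -2*m - 14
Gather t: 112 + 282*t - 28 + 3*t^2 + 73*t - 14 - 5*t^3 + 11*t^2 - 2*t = -5*t^3 + 14*t^2 + 353*t + 70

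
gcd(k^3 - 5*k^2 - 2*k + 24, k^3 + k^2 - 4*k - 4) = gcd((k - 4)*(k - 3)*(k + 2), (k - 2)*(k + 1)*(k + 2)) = k + 2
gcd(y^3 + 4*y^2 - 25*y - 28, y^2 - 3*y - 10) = 1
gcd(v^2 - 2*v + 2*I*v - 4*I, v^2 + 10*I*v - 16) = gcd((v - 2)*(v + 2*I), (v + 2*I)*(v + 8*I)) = v + 2*I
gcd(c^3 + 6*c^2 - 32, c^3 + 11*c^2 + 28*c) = c + 4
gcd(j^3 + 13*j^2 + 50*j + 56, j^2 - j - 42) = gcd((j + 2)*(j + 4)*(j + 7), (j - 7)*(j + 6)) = 1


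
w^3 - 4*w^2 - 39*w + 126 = (w - 7)*(w - 3)*(w + 6)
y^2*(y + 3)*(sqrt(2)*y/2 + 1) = sqrt(2)*y^4/2 + y^3 + 3*sqrt(2)*y^3/2 + 3*y^2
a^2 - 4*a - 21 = (a - 7)*(a + 3)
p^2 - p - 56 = (p - 8)*(p + 7)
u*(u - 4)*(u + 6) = u^3 + 2*u^2 - 24*u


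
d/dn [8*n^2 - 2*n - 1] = 16*n - 2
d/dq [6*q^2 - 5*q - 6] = 12*q - 5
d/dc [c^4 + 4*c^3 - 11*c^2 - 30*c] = 4*c^3 + 12*c^2 - 22*c - 30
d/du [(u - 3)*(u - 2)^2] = (u - 2)*(3*u - 8)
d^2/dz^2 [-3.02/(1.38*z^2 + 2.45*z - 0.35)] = (11.502576*z^2 + 20.42124*z - 3.02*(2.76*z + 2.45)*(5.52*z + 4.9) - 2.91732)/(1.38*z^2 + 2.45*z - 0.35)^3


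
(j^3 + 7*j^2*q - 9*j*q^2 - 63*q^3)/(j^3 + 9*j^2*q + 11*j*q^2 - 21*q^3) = (-j + 3*q)/(-j + q)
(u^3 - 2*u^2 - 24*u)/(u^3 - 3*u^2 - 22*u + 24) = u/(u - 1)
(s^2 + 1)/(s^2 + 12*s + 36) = (s^2 + 1)/(s^2 + 12*s + 36)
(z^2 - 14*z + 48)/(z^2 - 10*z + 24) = (z - 8)/(z - 4)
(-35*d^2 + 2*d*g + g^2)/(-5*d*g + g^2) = (7*d + g)/g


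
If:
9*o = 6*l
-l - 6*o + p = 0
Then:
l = p/5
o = 2*p/15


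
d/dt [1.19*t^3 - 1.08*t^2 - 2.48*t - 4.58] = 3.57*t^2 - 2.16*t - 2.48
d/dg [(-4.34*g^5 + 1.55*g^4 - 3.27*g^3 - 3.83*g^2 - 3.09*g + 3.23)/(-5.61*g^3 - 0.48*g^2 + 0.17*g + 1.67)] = (48.6948*g^7 - 2.4459*g^6 - 4.4392*g^5 - 55.3652*g^4 - 25.4276*g^3 + 35.8439*g^2 - 9.6914*g - 5.7094)/(31.4721*g^6 + 5.3856*g^5 - 1.677*g^4 - 18.9006*g^3 - 1.5743*g^2 + 0.5678*g + 2.7889)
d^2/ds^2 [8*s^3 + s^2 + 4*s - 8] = 48*s + 2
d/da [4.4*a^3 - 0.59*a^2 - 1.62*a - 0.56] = 13.2*a^2 - 1.18*a - 1.62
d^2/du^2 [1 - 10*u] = 0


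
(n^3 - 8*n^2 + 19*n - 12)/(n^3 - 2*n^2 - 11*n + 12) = (n - 3)/(n + 3)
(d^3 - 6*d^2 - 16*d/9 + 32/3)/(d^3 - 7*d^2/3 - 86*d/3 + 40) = (d + 4/3)/(d + 5)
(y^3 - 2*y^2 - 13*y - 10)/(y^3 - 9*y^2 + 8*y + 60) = (y + 1)/(y - 6)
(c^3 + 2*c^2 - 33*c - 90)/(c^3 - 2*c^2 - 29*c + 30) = (c + 3)/(c - 1)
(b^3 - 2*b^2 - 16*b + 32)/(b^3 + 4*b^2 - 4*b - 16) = (b - 4)/(b + 2)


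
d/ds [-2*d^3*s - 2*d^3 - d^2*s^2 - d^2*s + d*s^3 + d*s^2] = d*(-2*d^2 - 2*d*s - d + 3*s^2 + 2*s)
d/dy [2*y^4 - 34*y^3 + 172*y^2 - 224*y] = 8*y^3 - 102*y^2 + 344*y - 224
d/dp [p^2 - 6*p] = 2*p - 6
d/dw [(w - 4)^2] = 2*w - 8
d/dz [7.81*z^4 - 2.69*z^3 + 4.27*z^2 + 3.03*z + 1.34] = 31.24*z^3 - 8.07*z^2 + 8.54*z + 3.03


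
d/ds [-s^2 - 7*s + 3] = -2*s - 7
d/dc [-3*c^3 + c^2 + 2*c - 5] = -9*c^2 + 2*c + 2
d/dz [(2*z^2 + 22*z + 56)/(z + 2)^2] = 2*(-7*z - 34)/(z^3 + 6*z^2 + 12*z + 8)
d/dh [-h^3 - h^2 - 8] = h*(-3*h - 2)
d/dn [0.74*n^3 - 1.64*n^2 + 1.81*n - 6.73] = 2.22*n^2 - 3.28*n + 1.81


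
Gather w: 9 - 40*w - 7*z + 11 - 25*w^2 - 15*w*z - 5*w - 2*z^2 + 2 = -25*w^2 + w*(-15*z - 45) - 2*z^2 - 7*z + 22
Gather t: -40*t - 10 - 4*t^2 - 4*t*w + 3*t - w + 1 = -4*t^2 + t*(-4*w - 37) - w - 9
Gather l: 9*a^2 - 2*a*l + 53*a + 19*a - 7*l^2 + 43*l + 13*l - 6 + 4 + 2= 9*a^2 + 72*a - 7*l^2 + l*(56 - 2*a)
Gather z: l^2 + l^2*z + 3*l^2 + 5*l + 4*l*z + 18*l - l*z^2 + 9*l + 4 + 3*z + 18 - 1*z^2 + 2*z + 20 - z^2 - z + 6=4*l^2 + 32*l + z^2*(-l - 2) + z*(l^2 + 4*l + 4) + 48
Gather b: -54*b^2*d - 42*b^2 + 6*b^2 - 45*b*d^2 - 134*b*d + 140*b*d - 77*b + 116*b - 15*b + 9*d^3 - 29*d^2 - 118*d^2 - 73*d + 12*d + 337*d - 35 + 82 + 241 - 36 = b^2*(-54*d - 36) + b*(-45*d^2 + 6*d + 24) + 9*d^3 - 147*d^2 + 276*d + 252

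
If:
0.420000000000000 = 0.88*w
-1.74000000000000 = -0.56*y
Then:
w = 0.48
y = 3.11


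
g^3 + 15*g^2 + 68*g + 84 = (g + 2)*(g + 6)*(g + 7)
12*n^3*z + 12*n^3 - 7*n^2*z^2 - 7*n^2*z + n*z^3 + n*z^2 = (-4*n + z)*(-3*n + z)*(n*z + n)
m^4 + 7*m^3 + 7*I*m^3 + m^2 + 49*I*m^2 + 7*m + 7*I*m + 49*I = (m + 7)*(m - I)*(m + I)*(m + 7*I)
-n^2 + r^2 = (-n + r)*(n + r)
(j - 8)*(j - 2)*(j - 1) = j^3 - 11*j^2 + 26*j - 16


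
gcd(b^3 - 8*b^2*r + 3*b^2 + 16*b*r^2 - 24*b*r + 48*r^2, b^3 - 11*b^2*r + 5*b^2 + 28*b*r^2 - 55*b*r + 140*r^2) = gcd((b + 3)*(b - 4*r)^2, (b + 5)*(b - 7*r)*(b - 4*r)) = -b + 4*r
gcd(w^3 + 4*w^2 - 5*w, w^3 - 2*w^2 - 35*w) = w^2 + 5*w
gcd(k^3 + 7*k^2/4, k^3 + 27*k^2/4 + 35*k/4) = k^2 + 7*k/4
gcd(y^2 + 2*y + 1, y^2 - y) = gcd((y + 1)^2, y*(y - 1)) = 1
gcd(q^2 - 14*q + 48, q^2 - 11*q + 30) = q - 6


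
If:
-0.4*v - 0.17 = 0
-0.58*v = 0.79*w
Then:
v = -0.42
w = 0.31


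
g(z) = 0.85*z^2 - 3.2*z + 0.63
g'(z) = 1.7*z - 3.2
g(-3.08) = 18.55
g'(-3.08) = -8.44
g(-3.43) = 21.61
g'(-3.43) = -9.03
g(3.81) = 0.78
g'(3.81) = 3.28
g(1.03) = -1.76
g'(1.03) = -1.45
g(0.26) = -0.14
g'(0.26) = -2.76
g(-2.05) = 10.76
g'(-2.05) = -6.68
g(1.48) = -2.24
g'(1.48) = -0.68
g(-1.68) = 8.41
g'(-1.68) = -6.06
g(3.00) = -1.32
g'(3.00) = 1.90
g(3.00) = -1.32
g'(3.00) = 1.90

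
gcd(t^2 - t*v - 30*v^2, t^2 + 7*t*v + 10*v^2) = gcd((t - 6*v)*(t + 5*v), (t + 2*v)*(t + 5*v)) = t + 5*v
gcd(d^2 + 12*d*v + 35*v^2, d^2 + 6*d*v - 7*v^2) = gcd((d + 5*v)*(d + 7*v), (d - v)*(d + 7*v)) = d + 7*v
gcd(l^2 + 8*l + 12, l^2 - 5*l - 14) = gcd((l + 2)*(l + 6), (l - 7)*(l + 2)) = l + 2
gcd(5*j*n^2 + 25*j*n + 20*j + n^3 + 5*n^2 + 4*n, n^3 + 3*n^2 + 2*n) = n + 1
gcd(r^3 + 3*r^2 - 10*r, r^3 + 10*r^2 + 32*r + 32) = 1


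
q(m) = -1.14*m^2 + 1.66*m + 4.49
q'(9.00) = -18.86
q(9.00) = -72.91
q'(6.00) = -12.02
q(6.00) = -26.59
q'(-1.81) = 5.79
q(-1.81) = -2.25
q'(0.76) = -0.07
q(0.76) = 5.09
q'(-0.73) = 3.32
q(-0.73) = 2.67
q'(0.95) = -0.51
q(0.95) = 5.04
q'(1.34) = -1.40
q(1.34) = 4.67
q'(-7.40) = 18.53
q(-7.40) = -70.22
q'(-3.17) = 8.89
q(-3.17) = -12.23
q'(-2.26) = 6.81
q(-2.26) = -5.08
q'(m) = 1.66 - 2.28*m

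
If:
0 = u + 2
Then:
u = -2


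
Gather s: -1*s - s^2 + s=-s^2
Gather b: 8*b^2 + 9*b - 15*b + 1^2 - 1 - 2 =8*b^2 - 6*b - 2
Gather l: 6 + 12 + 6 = 24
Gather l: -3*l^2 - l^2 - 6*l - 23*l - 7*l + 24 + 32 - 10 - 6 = -4*l^2 - 36*l + 40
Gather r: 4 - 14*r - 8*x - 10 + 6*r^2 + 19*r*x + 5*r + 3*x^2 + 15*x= 6*r^2 + r*(19*x - 9) + 3*x^2 + 7*x - 6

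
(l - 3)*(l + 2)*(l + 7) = l^3 + 6*l^2 - 13*l - 42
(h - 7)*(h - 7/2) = h^2 - 21*h/2 + 49/2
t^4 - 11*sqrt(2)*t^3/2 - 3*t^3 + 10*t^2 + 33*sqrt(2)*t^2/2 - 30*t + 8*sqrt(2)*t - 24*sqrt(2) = (t - 3)*(t - 4*sqrt(2))*(t - 2*sqrt(2))*(t + sqrt(2)/2)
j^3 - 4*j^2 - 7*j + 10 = (j - 5)*(j - 1)*(j + 2)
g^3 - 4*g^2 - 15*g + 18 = (g - 6)*(g - 1)*(g + 3)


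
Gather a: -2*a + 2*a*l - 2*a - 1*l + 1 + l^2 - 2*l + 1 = a*(2*l - 4) + l^2 - 3*l + 2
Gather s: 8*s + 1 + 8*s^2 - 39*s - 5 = 8*s^2 - 31*s - 4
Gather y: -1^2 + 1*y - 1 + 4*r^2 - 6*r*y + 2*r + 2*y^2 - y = 4*r^2 - 6*r*y + 2*r + 2*y^2 - 2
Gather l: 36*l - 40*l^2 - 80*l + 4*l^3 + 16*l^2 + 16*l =4*l^3 - 24*l^2 - 28*l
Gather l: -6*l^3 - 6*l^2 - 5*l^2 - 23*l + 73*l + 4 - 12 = -6*l^3 - 11*l^2 + 50*l - 8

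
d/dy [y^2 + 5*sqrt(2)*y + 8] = 2*y + 5*sqrt(2)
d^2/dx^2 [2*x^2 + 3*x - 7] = 4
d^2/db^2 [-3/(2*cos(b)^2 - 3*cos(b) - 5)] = 3*(-16*sin(b)^4 + 57*sin(b)^2 - 15*cos(b)/2 + 9*cos(3*b)/2 - 3)/(2*sin(b)^2 + 3*cos(b) + 3)^3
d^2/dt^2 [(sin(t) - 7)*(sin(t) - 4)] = 11*sin(t) + 2*cos(2*t)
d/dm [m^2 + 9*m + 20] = 2*m + 9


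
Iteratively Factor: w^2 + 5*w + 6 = (w + 2)*(w + 3)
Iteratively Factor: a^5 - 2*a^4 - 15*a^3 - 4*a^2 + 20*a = (a + 2)*(a^4 - 4*a^3 - 7*a^2 + 10*a) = (a - 1)*(a + 2)*(a^3 - 3*a^2 - 10*a) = (a - 1)*(a + 2)^2*(a^2 - 5*a) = a*(a - 1)*(a + 2)^2*(a - 5)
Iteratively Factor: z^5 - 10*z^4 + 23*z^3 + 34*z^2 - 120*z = (z + 2)*(z^4 - 12*z^3 + 47*z^2 - 60*z) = (z - 3)*(z + 2)*(z^3 - 9*z^2 + 20*z) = (z - 5)*(z - 3)*(z + 2)*(z^2 - 4*z) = (z - 5)*(z - 4)*(z - 3)*(z + 2)*(z)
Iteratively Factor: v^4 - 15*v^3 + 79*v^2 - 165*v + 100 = (v - 4)*(v^3 - 11*v^2 + 35*v - 25) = (v - 5)*(v - 4)*(v^2 - 6*v + 5) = (v - 5)*(v - 4)*(v - 1)*(v - 5)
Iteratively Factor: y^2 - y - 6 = (y - 3)*(y + 2)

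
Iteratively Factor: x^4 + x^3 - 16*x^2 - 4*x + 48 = (x + 2)*(x^3 - x^2 - 14*x + 24) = (x + 2)*(x + 4)*(x^2 - 5*x + 6) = (x - 2)*(x + 2)*(x + 4)*(x - 3)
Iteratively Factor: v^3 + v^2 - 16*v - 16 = (v + 1)*(v^2 - 16) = (v - 4)*(v + 1)*(v + 4)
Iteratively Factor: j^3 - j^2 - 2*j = (j - 2)*(j^2 + j) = (j - 2)*(j + 1)*(j)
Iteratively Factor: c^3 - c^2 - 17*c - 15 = (c - 5)*(c^2 + 4*c + 3) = (c - 5)*(c + 1)*(c + 3)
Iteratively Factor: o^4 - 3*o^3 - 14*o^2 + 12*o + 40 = (o - 5)*(o^3 + 2*o^2 - 4*o - 8) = (o - 5)*(o + 2)*(o^2 - 4) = (o - 5)*(o - 2)*(o + 2)*(o + 2)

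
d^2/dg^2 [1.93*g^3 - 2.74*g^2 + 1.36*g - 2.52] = 11.58*g - 5.48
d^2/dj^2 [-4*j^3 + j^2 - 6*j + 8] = 2 - 24*j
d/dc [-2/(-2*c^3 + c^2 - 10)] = 4*c*(1 - 3*c)/(2*c^3 - c^2 + 10)^2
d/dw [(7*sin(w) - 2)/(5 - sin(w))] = 33*cos(w)/(sin(w) - 5)^2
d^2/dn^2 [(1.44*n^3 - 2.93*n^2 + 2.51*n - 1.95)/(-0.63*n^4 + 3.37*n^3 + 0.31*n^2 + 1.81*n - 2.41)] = (-1.143072*n^9 + 6.97750199999999*n^8 - 50.9661180000001*n^7 + 148.458976*n^6 - 147.028242*n^5 - 128.352228*n^4 + 448.334304*n^3 - 156.840402*n^2 + 40.15545*n + 27.828204)/(0.250047*n^12 - 4.012659*n^11 + 21.095424*n^10 - 36.478954*n^9 + 15.546165*n^8 - 91.218606*n^7 + 74.102945*n^6 - 35.02557*n^5 + 96.827001*n^4 - 56.536126*n^3 + 18.28467*n^2 - 31.537983*n + 13.997521)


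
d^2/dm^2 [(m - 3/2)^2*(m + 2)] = 6*m - 2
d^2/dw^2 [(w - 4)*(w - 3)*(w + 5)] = 6*w - 4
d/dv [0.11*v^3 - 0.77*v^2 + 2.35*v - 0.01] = 0.33*v^2 - 1.54*v + 2.35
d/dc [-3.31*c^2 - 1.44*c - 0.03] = -6.62*c - 1.44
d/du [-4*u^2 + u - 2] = 1 - 8*u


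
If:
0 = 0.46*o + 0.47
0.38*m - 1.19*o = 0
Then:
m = -3.20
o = -1.02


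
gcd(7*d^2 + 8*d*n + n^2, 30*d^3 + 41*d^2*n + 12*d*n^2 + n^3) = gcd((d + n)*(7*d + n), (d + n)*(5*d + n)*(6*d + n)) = d + n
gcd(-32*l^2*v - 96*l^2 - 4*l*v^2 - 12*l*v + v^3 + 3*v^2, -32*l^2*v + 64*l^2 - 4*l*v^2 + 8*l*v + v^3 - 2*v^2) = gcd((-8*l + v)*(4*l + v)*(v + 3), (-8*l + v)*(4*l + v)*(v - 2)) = -32*l^2 - 4*l*v + v^2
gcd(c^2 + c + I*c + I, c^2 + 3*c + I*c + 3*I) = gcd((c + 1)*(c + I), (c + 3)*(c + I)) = c + I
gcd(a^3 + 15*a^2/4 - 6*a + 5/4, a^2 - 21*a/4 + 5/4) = a - 1/4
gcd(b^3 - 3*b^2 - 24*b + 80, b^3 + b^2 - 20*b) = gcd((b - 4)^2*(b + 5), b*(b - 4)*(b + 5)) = b^2 + b - 20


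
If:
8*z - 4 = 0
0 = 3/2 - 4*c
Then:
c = 3/8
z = 1/2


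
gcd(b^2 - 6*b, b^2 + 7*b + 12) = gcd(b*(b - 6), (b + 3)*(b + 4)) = 1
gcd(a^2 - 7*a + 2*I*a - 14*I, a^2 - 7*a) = a - 7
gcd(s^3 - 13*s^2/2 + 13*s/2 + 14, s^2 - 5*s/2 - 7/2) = s^2 - 5*s/2 - 7/2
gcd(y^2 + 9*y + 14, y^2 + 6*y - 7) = y + 7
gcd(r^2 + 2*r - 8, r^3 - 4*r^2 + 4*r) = r - 2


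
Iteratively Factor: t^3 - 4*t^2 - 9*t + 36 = (t + 3)*(t^2 - 7*t + 12) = (t - 4)*(t + 3)*(t - 3)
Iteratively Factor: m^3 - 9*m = (m - 3)*(m^2 + 3*m) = (m - 3)*(m + 3)*(m)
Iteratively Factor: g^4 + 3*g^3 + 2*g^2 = (g + 2)*(g^3 + g^2) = g*(g + 2)*(g^2 + g) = g*(g + 1)*(g + 2)*(g)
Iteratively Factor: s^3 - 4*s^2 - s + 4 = (s - 4)*(s^2 - 1) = (s - 4)*(s + 1)*(s - 1)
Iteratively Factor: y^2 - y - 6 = (y + 2)*(y - 3)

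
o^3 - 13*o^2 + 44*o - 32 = (o - 8)*(o - 4)*(o - 1)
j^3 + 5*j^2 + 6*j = j*(j + 2)*(j + 3)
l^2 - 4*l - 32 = (l - 8)*(l + 4)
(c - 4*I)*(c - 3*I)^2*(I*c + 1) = I*c^4 + 11*c^3 - 43*I*c^2 - 69*c + 36*I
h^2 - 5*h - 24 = (h - 8)*(h + 3)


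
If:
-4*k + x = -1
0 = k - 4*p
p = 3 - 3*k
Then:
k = 12/13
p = 3/13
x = 35/13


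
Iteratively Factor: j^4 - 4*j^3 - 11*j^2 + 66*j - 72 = (j + 4)*(j^3 - 8*j^2 + 21*j - 18) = (j - 2)*(j + 4)*(j^2 - 6*j + 9) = (j - 3)*(j - 2)*(j + 4)*(j - 3)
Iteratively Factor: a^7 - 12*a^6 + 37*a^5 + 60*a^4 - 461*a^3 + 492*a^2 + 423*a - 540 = (a - 5)*(a^6 - 7*a^5 + 2*a^4 + 70*a^3 - 111*a^2 - 63*a + 108) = (a - 5)*(a - 3)*(a^5 - 4*a^4 - 10*a^3 + 40*a^2 + 9*a - 36) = (a - 5)*(a - 3)^2*(a^4 - a^3 - 13*a^2 + a + 12) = (a - 5)*(a - 3)^2*(a + 3)*(a^3 - 4*a^2 - a + 4) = (a - 5)*(a - 3)^2*(a - 1)*(a + 3)*(a^2 - 3*a - 4) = (a - 5)*(a - 3)^2*(a - 1)*(a + 1)*(a + 3)*(a - 4)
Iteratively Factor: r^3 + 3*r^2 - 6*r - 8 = (r - 2)*(r^2 + 5*r + 4) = (r - 2)*(r + 4)*(r + 1)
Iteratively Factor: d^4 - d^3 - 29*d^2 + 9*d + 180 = (d - 3)*(d^3 + 2*d^2 - 23*d - 60) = (d - 5)*(d - 3)*(d^2 + 7*d + 12) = (d - 5)*(d - 3)*(d + 4)*(d + 3)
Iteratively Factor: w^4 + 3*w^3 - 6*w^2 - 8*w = (w - 2)*(w^3 + 5*w^2 + 4*w) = (w - 2)*(w + 1)*(w^2 + 4*w) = (w - 2)*(w + 1)*(w + 4)*(w)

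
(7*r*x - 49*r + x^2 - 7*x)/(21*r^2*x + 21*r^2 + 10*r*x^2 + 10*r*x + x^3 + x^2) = (x - 7)/(3*r*x + 3*r + x^2 + x)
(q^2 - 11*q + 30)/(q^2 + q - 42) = (q - 5)/(q + 7)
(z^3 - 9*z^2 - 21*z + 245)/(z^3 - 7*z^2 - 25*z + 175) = (z - 7)/(z - 5)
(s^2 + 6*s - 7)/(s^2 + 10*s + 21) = (s - 1)/(s + 3)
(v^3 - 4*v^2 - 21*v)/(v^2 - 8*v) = (v^2 - 4*v - 21)/(v - 8)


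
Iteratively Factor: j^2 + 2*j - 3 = (j - 1)*(j + 3)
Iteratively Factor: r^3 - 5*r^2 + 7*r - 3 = (r - 3)*(r^2 - 2*r + 1) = (r - 3)*(r - 1)*(r - 1)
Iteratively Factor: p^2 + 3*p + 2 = (p + 2)*(p + 1)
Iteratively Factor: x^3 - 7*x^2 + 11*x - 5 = (x - 5)*(x^2 - 2*x + 1) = (x - 5)*(x - 1)*(x - 1)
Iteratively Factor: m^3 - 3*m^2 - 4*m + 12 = (m - 2)*(m^2 - m - 6) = (m - 3)*(m - 2)*(m + 2)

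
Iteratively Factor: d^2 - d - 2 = (d - 2)*(d + 1)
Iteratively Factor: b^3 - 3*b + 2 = (b - 1)*(b^2 + b - 2) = (b - 1)*(b + 2)*(b - 1)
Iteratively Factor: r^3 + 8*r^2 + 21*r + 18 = (r + 3)*(r^2 + 5*r + 6) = (r + 2)*(r + 3)*(r + 3)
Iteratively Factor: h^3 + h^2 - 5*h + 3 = (h + 3)*(h^2 - 2*h + 1) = (h - 1)*(h + 3)*(h - 1)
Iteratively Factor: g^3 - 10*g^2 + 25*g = (g)*(g^2 - 10*g + 25) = g*(g - 5)*(g - 5)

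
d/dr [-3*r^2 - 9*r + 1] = -6*r - 9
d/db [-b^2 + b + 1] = 1 - 2*b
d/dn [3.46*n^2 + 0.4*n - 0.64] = 6.92*n + 0.4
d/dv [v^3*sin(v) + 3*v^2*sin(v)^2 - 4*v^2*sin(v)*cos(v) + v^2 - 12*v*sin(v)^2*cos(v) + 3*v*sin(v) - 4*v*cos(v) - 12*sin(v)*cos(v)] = v^3*cos(v) + 3*v^2*sin(v) + 3*v^2*sin(2*v) - 4*v^2*cos(2*v) + 7*v*sin(v) - 4*v*sin(2*v) - 9*v*sin(3*v) + 3*v*cos(v) - 3*v*cos(2*v) + 5*v + 3*sin(v) - 7*cos(v) - 12*cos(2*v) + 3*cos(3*v)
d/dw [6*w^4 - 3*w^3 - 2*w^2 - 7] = w*(24*w^2 - 9*w - 4)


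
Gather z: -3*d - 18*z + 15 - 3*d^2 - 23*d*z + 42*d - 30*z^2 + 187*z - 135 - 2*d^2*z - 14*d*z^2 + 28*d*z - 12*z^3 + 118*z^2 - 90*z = -3*d^2 + 39*d - 12*z^3 + z^2*(88 - 14*d) + z*(-2*d^2 + 5*d + 79) - 120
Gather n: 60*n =60*n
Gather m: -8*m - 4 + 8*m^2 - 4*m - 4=8*m^2 - 12*m - 8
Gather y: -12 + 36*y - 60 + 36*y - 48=72*y - 120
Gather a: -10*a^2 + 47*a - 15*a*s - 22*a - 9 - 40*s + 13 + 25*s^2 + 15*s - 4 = -10*a^2 + a*(25 - 15*s) + 25*s^2 - 25*s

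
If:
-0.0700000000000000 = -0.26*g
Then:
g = 0.27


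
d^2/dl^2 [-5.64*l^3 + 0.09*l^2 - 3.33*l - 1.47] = 0.18 - 33.84*l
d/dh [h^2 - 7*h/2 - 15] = 2*h - 7/2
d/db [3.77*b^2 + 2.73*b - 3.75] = 7.54*b + 2.73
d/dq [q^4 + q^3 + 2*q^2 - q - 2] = 4*q^3 + 3*q^2 + 4*q - 1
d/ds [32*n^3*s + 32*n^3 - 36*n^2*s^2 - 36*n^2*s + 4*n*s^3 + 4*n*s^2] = 4*n*(8*n^2 - 18*n*s - 9*n + 3*s^2 + 2*s)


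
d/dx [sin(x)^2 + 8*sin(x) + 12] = 2*(sin(x) + 4)*cos(x)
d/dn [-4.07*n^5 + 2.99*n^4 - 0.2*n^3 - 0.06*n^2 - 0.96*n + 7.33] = -20.35*n^4 + 11.96*n^3 - 0.6*n^2 - 0.12*n - 0.96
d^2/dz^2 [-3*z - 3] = 0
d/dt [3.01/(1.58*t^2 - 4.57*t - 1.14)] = (13.7557 - 9.5116*t)/(-1.58*t^2 + 4.57*t + 1.14)^2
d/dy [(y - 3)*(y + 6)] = 2*y + 3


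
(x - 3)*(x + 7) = x^2 + 4*x - 21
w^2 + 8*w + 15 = (w + 3)*(w + 5)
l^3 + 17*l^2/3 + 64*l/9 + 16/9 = (l + 1/3)*(l + 4/3)*(l + 4)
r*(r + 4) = r^2 + 4*r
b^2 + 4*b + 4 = (b + 2)^2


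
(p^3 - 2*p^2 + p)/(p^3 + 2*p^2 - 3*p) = (p - 1)/(p + 3)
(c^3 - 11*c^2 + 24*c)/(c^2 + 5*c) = (c^2 - 11*c + 24)/(c + 5)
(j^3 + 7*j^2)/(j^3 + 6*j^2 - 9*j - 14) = j^2/(j^2 - j - 2)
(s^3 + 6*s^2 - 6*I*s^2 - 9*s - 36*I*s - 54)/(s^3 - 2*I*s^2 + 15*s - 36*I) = (s + 6)/(s + 4*I)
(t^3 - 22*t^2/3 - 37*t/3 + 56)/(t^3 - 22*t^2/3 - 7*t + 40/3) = (3*t^2 + 2*t - 21)/(3*t^2 + 2*t - 5)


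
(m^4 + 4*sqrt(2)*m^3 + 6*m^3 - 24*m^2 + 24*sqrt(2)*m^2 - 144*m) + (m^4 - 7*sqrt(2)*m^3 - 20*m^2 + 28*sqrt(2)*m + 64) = 2*m^4 - 3*sqrt(2)*m^3 + 6*m^3 - 44*m^2 + 24*sqrt(2)*m^2 - 144*m + 28*sqrt(2)*m + 64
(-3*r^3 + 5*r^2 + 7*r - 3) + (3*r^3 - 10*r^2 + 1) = -5*r^2 + 7*r - 2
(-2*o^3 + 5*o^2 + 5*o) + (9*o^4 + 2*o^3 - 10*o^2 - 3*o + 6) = 9*o^4 - 5*o^2 + 2*o + 6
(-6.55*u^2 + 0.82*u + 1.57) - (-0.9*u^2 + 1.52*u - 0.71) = -5.65*u^2 - 0.7*u + 2.28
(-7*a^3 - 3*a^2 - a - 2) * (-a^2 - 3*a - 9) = 7*a^5 + 24*a^4 + 73*a^3 + 32*a^2 + 15*a + 18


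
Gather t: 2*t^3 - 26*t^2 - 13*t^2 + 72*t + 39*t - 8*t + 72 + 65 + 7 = 2*t^3 - 39*t^2 + 103*t + 144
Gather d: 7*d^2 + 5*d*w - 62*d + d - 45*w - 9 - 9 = 7*d^2 + d*(5*w - 61) - 45*w - 18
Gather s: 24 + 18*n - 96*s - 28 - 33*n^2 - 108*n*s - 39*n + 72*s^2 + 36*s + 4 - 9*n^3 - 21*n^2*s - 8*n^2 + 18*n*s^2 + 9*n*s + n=-9*n^3 - 41*n^2 - 20*n + s^2*(18*n + 72) + s*(-21*n^2 - 99*n - 60)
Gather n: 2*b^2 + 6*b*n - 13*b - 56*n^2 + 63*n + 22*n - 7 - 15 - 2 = 2*b^2 - 13*b - 56*n^2 + n*(6*b + 85) - 24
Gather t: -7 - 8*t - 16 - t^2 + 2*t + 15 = -t^2 - 6*t - 8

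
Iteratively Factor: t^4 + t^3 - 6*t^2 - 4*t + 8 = (t + 2)*(t^3 - t^2 - 4*t + 4) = (t + 2)^2*(t^2 - 3*t + 2) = (t - 2)*(t + 2)^2*(t - 1)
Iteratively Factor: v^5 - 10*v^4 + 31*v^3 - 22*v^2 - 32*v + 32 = (v - 4)*(v^4 - 6*v^3 + 7*v^2 + 6*v - 8) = (v - 4)^2*(v^3 - 2*v^2 - v + 2) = (v - 4)^2*(v - 1)*(v^2 - v - 2) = (v - 4)^2*(v - 1)*(v + 1)*(v - 2)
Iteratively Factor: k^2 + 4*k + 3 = (k + 1)*(k + 3)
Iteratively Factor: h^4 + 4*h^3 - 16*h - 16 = (h + 2)*(h^3 + 2*h^2 - 4*h - 8) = (h - 2)*(h + 2)*(h^2 + 4*h + 4) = (h - 2)*(h + 2)^2*(h + 2)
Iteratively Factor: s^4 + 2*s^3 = (s)*(s^3 + 2*s^2) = s^2*(s^2 + 2*s) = s^3*(s + 2)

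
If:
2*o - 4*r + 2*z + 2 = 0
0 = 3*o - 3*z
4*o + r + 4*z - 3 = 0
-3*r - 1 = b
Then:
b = -10/3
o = 5/18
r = 7/9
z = 5/18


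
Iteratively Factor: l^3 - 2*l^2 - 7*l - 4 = (l - 4)*(l^2 + 2*l + 1) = (l - 4)*(l + 1)*(l + 1)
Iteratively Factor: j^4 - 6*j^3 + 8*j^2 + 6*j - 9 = (j + 1)*(j^3 - 7*j^2 + 15*j - 9) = (j - 1)*(j + 1)*(j^2 - 6*j + 9) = (j - 3)*(j - 1)*(j + 1)*(j - 3)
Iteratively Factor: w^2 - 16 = (w + 4)*(w - 4)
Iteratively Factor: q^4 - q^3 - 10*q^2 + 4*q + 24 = (q - 3)*(q^3 + 2*q^2 - 4*q - 8) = (q - 3)*(q - 2)*(q^2 + 4*q + 4) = (q - 3)*(q - 2)*(q + 2)*(q + 2)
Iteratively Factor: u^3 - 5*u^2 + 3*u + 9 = (u - 3)*(u^2 - 2*u - 3) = (u - 3)^2*(u + 1)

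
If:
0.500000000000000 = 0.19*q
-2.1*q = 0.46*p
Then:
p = -12.01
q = 2.63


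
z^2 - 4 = (z - 2)*(z + 2)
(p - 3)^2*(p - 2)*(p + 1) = p^4 - 7*p^3 + 13*p^2 + 3*p - 18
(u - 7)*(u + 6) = u^2 - u - 42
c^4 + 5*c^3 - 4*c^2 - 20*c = c*(c - 2)*(c + 2)*(c + 5)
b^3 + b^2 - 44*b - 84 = (b - 7)*(b + 2)*(b + 6)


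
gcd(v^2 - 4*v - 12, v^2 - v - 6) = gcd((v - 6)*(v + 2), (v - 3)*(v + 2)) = v + 2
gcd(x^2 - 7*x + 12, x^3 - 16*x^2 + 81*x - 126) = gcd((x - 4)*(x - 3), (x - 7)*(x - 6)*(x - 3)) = x - 3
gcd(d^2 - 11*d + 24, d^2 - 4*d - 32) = d - 8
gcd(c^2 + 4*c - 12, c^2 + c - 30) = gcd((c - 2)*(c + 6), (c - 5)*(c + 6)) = c + 6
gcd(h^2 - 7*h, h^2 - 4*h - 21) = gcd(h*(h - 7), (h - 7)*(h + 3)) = h - 7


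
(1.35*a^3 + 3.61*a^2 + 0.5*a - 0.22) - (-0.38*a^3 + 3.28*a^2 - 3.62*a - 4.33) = 1.73*a^3 + 0.33*a^2 + 4.12*a + 4.11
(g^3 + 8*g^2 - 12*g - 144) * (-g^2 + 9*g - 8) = -g^5 + g^4 + 76*g^3 - 28*g^2 - 1200*g + 1152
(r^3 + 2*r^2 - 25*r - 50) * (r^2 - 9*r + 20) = r^5 - 7*r^4 - 23*r^3 + 215*r^2 - 50*r - 1000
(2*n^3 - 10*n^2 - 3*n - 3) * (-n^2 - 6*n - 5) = -2*n^5 - 2*n^4 + 53*n^3 + 71*n^2 + 33*n + 15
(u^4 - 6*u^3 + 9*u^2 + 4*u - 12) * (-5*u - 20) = -5*u^5 + 10*u^4 + 75*u^3 - 200*u^2 - 20*u + 240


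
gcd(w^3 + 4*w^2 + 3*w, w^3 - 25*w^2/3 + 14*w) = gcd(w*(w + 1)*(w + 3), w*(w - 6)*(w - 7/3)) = w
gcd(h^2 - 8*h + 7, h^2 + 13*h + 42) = 1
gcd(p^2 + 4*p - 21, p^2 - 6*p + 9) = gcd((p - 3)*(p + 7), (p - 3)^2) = p - 3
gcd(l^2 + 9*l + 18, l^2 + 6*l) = l + 6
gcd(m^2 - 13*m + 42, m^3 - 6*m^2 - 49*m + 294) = m^2 - 13*m + 42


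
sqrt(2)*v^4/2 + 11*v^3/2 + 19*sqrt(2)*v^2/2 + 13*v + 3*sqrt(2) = (v + sqrt(2)/2)*(v + sqrt(2))*(v + 3*sqrt(2))*(sqrt(2)*v/2 + 1)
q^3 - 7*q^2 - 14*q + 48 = (q - 8)*(q - 2)*(q + 3)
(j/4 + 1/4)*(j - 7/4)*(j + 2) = j^3/4 + 5*j^2/16 - 13*j/16 - 7/8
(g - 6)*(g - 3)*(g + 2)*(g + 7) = g^4 - 49*g^2 + 36*g + 252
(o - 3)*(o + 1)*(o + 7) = o^3 + 5*o^2 - 17*o - 21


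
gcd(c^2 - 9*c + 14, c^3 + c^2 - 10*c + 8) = c - 2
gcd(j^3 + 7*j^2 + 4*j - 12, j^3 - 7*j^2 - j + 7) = j - 1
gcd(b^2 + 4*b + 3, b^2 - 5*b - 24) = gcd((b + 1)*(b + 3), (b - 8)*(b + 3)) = b + 3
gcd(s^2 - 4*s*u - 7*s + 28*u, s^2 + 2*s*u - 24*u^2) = s - 4*u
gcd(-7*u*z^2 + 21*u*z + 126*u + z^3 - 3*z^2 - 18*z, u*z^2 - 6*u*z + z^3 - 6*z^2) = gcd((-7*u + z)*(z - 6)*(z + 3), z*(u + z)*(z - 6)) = z - 6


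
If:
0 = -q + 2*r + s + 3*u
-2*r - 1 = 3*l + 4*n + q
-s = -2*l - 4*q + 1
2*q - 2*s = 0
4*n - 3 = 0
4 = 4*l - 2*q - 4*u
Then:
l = 47/10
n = 3/4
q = -14/5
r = -153/20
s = -14/5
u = 51/10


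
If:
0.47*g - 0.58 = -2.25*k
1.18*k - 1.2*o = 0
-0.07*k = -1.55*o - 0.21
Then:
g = 1.93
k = -0.14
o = -0.14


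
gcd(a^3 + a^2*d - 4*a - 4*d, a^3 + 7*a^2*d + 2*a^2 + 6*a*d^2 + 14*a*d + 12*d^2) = a^2 + a*d + 2*a + 2*d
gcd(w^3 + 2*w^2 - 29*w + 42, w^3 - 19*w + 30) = w^2 - 5*w + 6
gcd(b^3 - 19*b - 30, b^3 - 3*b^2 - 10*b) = b^2 - 3*b - 10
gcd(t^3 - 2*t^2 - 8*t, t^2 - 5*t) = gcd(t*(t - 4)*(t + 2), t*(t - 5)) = t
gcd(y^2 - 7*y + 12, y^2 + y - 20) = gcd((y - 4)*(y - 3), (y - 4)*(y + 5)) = y - 4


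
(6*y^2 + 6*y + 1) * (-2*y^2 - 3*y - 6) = -12*y^4 - 30*y^3 - 56*y^2 - 39*y - 6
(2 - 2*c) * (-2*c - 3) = 4*c^2 + 2*c - 6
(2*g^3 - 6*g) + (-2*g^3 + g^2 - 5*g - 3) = g^2 - 11*g - 3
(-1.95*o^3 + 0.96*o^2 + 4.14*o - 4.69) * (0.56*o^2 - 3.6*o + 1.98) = -1.092*o^5 + 7.5576*o^4 - 4.9986*o^3 - 15.6296*o^2 + 25.0812*o - 9.2862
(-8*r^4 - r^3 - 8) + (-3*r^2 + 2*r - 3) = -8*r^4 - r^3 - 3*r^2 + 2*r - 11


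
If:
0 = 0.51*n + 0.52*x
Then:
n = -1.01960784313725*x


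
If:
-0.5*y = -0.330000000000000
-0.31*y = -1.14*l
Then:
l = 0.18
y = 0.66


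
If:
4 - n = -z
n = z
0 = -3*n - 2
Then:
No Solution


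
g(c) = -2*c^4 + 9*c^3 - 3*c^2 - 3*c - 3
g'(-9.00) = 8070.00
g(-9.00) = -19902.00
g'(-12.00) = 17781.00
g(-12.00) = -57423.00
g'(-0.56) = 10.23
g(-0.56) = -4.04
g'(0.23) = -3.05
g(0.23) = -3.74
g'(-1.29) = 66.84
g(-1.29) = -28.98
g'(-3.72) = 804.79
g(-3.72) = -879.67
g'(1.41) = 19.79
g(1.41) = 4.13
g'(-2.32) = 256.14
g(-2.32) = -182.51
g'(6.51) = -1104.95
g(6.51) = -1258.77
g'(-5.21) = 1892.52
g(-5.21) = -2815.19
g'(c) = -8*c^3 + 27*c^2 - 6*c - 3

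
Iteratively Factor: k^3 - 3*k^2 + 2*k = (k - 2)*(k^2 - k) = k*(k - 2)*(k - 1)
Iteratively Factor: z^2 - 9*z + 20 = (z - 4)*(z - 5)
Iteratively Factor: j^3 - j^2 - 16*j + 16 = (j - 1)*(j^2 - 16) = (j - 1)*(j + 4)*(j - 4)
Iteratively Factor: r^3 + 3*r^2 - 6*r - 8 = (r + 1)*(r^2 + 2*r - 8) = (r + 1)*(r + 4)*(r - 2)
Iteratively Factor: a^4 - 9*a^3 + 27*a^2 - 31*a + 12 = (a - 4)*(a^3 - 5*a^2 + 7*a - 3) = (a - 4)*(a - 1)*(a^2 - 4*a + 3) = (a - 4)*(a - 3)*(a - 1)*(a - 1)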